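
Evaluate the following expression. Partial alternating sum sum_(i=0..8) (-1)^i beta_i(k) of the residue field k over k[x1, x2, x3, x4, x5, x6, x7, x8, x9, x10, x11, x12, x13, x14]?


Koszul resolution: beta_i(k)=C(n,i), n=14
sum_(i=0..p) (-1)^i C(n,i) = (-1)^p C(n-1,p)
(-1)^8*C(13,8) = (-1)^8*1287 = 1287


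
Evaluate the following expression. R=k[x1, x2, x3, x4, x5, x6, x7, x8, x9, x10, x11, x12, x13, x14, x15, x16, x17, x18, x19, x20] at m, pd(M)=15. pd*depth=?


pd+depth=20
depth=20-15=5
pd*depth=15*5=75


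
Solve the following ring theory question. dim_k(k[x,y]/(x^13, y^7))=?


Basis: x^i*y^j, i<13, j<7
13*7=91


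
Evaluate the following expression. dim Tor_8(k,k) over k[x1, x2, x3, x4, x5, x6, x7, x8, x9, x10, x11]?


Koszul: C(n,i)=C(11,8)=165


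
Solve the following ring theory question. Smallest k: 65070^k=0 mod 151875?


65070^k mod 151875:
k=1: 65070
k=2: 133650
k=3: 91125
k=4: 0
First zero at k = 4


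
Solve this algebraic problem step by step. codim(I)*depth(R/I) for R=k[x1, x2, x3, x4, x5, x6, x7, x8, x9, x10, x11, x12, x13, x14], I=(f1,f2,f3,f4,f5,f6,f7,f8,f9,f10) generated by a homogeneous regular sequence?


codim=10, depth=dim(R/I)=14-10=4
Product=10*4=40


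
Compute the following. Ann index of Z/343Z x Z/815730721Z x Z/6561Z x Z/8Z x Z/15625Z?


Exponent = lcm of the cyclic orders; pairwise coprime => product.
7^3*13^8*3^8*2^3*5^6=343*815730721*6561*8*15625=229467397043122875000


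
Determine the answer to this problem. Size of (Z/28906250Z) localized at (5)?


5-primary part: 28906250=5^8*74
Size=5^8=390625


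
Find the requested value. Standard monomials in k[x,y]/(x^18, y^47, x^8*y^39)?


k[x,y]/I, I = (x^18, y^47, x^8*y^39)
Rect: 18x47=846. Corner: (18-8)x(47-39)=80.
dim = 846-80 = 766


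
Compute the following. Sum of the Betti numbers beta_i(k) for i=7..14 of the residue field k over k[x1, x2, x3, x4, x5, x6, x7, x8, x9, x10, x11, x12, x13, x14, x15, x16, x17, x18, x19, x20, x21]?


Koszul resolution: beta_i(k)=C(n,i), n=21
C(21,7)=116280, C(21,8)=203490, C(21,9)=293930, C(21,10)=352716, C(21,11)=352716, C(21,12)=293930, C(21,13)=203490, C(21,14)=116280
Sum=1932832


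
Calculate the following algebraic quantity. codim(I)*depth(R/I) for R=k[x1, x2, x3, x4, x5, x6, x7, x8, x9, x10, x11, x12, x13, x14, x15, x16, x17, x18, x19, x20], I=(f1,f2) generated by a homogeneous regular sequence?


codim=2, depth=dim(R/I)=20-2=18
Product=2*18=36


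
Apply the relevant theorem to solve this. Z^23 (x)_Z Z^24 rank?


rank(M(x)N) = rank(M)*rank(N)
23*24 = 552


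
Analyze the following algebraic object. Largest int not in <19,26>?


gcd(19,26)=1 => F=ab-a-b=19*26-19-26=494-45=449


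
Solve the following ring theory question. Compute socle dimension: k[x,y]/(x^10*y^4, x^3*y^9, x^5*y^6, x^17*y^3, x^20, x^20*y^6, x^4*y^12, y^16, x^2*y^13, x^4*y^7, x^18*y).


Socle = ann(m) = span of standard monomials u with x*u, y*u in I (staircase corners).
Redundant generators: x^20*y^6, x^4*y^12
Minimal generators: x^20, x^18*y, x^17*y^3, x^10*y^4, x^5*y^6, x^4*y^7, x^3*y^9, x^2*y^13, y^16
Corners: xy^15, x^2y^12, x^3y^8, x^4y^6, x^9y^5, x^16y^3, x^17y^2, x^19
Socle dim=8


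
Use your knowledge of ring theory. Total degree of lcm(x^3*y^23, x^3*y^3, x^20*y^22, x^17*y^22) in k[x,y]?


lcm = componentwise max:
x: max(3,3,20,17)=20
y: max(23,3,22,22)=23
Total=20+23=43


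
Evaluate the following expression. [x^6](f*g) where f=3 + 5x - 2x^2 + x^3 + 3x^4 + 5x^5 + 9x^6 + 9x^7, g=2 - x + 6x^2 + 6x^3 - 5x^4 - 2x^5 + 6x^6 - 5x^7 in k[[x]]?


[x^6] = sum a_i*b_j, i+j=6
  3*6=18
  5*-2=-10
  -2*-5=10
  1*6=6
  3*6=18
  5*-1=-5
  9*2=18
Sum=55


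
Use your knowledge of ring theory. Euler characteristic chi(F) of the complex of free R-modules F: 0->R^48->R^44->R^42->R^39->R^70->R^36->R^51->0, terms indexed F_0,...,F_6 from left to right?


chi = sum (-1)^i * rank:
(-1)^0*48=48
(-1)^1*44=-44
(-1)^2*42=42
(-1)^3*39=-39
(-1)^4*70=70
(-1)^5*36=-36
(-1)^6*51=51
chi=92


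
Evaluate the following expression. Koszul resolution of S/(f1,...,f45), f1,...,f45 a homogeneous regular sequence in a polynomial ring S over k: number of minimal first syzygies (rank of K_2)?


Regular sequence => Koszul complex is the minimal free resolution.
Syz_1 minimally generated by Koszul relations f_i*e_j - f_j*e_i (i<j): mu(Syz_1) = beta_2 = C(m,2) = m(m-1)/2
m=45
45*44/2 = 990


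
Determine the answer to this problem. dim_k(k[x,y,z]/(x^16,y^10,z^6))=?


Basis: x^iy^jz^k, i<16,j<10,k<6
16*10*6=960


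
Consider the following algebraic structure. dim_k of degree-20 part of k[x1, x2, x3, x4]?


C(d+n-1,n-1)=C(23,3)=1771


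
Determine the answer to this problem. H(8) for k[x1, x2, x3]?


C(d+n-1,n-1)=C(10,2)=45


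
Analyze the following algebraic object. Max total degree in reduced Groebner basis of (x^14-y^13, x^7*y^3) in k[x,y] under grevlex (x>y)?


LT(f1)=x^14, LT(f2)=x^7y^3, lcm=x^14y^3
S(f1,f2) = y^3*f1 - x^7*f2 = -y^16
Reduced GB = {f1, f2, y^16}; degrees 14, 10, 16
Max = 16


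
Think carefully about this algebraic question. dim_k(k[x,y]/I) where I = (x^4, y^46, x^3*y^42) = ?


k[x,y]/I, I = (x^4, y^46, x^3*y^42)
Rect: 4x46=184. Corner: (4-3)x(46-42)=4.
dim = 184-4 = 180


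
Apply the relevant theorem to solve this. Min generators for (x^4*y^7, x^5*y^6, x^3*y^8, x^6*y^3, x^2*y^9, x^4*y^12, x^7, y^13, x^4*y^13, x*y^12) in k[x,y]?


Remove redundant (divisible by others).
x^4*y^13 redundant.
x^4*y^12 redundant.
Min: x^7, x^6*y^3, x^5*y^6, x^4*y^7, x^3*y^8, x^2*y^9, x*y^12, y^13
Count=8


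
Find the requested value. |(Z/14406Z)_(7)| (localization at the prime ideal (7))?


7-primary part: 14406=7^4*6
Size=7^4=2401


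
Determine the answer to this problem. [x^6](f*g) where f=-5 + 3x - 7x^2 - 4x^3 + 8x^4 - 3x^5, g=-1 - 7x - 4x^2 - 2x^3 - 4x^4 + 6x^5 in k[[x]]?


[x^6] = sum a_i*b_j, i+j=6
  3*6=18
  -7*-4=28
  -4*-2=8
  8*-4=-32
  -3*-7=21
Sum=43


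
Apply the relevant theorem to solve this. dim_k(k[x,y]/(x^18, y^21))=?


Basis: x^i*y^j, i<18, j<21
18*21=378


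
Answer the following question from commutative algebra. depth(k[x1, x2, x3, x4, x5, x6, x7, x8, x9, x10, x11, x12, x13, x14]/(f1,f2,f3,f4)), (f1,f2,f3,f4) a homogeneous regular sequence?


depth(R)=14
depth(R/I)=14-4=10


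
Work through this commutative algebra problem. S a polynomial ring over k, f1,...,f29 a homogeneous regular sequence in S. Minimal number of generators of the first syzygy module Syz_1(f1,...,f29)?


Regular sequence => Koszul complex is the minimal free resolution.
Syz_1 minimally generated by Koszul relations f_i*e_j - f_j*e_i (i<j): mu(Syz_1) = beta_2 = C(m,2) = m(m-1)/2
m=29
29*28/2 = 406


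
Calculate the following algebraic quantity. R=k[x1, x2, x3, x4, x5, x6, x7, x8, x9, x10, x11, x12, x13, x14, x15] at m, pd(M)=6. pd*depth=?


pd+depth=15
depth=15-6=9
pd*depth=6*9=54


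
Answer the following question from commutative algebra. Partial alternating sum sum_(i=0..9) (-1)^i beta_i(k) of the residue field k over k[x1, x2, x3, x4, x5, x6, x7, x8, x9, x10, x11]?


Koszul resolution: beta_i(k)=C(n,i), n=11
sum_(i=0..p) (-1)^i C(n,i) = (-1)^p C(n-1,p)
(-1)^9*C(10,9) = (-1)^9*10 = -10


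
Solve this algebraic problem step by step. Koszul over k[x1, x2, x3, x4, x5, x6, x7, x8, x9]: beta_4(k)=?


C(n,i)=C(9,4)=126


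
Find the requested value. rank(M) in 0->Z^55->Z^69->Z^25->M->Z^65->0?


Alt sum=0:
(-1)^0*55 + (-1)^1*69 + (-1)^2*25 + (-1)^3*? + (-1)^4*65=0
rank(M)=76


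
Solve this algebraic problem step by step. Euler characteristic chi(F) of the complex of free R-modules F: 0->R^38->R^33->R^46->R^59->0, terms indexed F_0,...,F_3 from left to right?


chi = sum (-1)^i * rank:
(-1)^0*38=38
(-1)^1*33=-33
(-1)^2*46=46
(-1)^3*59=-59
chi=-8


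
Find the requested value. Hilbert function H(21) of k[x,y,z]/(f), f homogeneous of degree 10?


C(23,2)-C(13,2)=253-78=175


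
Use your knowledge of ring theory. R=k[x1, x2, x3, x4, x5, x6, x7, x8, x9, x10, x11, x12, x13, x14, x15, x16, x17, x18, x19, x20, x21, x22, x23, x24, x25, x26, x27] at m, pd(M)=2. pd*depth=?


pd+depth=27
depth=27-2=25
pd*depth=2*25=50


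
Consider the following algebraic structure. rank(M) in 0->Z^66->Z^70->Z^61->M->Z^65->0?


Alt sum=0:
(-1)^0*66 + (-1)^1*70 + (-1)^2*61 + (-1)^3*? + (-1)^4*65=0
rank(M)=122


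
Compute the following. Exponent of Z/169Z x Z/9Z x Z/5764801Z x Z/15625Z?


Exponent = lcm of the cyclic orders; pairwise coprime => product.
13^2*3^2*7^8*5^6=169*9*5764801*15625=137004098765625


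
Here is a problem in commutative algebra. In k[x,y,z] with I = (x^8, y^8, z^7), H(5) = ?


Need i<8, j<8, k<7 with i+j+k=5.
For each i, j ranges over max(0,5-i-6)..min(7,5-i):
  i=0: j in [0,5] -> 6
  i=1: j in [0,4] -> 5
  i=2: j in [0,3] -> 4
  i=3: j in [0,2] -> 3
  i=4: j in [0,1] -> 2
  i=5: j in [0,0] -> 1
H(5) = 6+5+4+3+2+1 = 21


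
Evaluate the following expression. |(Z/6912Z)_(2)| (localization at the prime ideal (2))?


2-primary part: 6912=2^8*27
Size=2^8=256


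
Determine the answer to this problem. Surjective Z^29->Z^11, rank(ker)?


rank(ker) = 29-11 = 18


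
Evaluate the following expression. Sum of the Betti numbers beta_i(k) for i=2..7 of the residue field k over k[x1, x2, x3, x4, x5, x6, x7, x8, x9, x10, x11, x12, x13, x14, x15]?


Koszul resolution: beta_i(k)=C(n,i), n=15
C(15,2)=105, C(15,3)=455, C(15,4)=1365, C(15,5)=3003, C(15,6)=5005, C(15,7)=6435
Sum=16368


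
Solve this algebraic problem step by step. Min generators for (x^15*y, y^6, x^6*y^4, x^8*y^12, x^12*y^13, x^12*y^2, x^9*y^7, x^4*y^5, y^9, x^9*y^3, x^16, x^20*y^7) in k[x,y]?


Remove redundant (divisible by others).
x^12*y^13 redundant.
x^20*y^7 redundant.
y^9 redundant.
x^9*y^7 redundant.
x^8*y^12 redundant.
Min: x^16, x^15*y, x^12*y^2, x^9*y^3, x^6*y^4, x^4*y^5, y^6
Count=7


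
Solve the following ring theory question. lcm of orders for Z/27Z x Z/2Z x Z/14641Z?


Exponent = lcm of the cyclic orders; pairwise coprime => product.
3^3*2^1*11^4=27*2*14641=790614


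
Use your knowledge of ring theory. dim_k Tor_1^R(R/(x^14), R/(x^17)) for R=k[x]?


Tor_1(R/I,R/J)=(I cap J)/IJ=(x^17)/(x^31)
dim=31-17=min(14,17)=14


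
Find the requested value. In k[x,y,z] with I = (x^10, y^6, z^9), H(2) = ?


Need i<10, j<6, k<9 with i+j+k=2.
For each i, j ranges over max(0,2-i-8)..min(5,2-i):
  i=0: j in [0,2] -> 3
  i=1: j in [0,1] -> 2
  i=2: j in [0,0] -> 1
H(2) = 3+2+1 = 6


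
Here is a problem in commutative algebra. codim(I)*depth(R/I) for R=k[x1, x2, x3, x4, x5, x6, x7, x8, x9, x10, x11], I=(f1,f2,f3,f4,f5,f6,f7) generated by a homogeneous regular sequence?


codim=7, depth=dim(R/I)=11-7=4
Product=7*4=28


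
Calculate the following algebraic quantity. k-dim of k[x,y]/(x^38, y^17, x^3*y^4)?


k[x,y]/I, I = (x^38, y^17, x^3*y^4)
Rect: 38x17=646. Corner: (38-3)x(17-4)=455.
dim = 646-455 = 191


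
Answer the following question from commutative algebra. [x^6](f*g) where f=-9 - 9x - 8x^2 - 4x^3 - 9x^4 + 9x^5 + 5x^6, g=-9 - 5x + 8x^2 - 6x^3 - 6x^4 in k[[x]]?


[x^6] = sum a_i*b_j, i+j=6
  -8*-6=48
  -4*-6=24
  -9*8=-72
  9*-5=-45
  5*-9=-45
Sum=-90


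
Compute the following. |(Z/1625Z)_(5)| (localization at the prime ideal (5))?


5-primary part: 1625=5^3*13
Size=5^3=125


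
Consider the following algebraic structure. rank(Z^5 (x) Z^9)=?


rank(M(x)N) = rank(M)*rank(N)
5*9 = 45


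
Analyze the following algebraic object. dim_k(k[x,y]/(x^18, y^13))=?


Basis: x^i*y^j, i<18, j<13
18*13=234


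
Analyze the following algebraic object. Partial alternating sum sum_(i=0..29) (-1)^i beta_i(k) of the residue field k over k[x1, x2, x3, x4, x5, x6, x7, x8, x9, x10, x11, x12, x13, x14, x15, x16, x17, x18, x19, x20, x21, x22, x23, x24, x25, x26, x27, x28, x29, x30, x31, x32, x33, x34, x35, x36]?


Koszul resolution: beta_i(k)=C(n,i), n=36
sum_(i=0..p) (-1)^i C(n,i) = (-1)^p C(n-1,p)
(-1)^29*C(35,29) = (-1)^29*1623160 = -1623160


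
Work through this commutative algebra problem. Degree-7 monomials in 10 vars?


C(d+n-1,n-1)=C(16,9)=11440


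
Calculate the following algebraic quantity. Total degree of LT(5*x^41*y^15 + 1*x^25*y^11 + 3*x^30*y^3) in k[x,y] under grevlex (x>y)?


LT: 5*x^41*y^15
deg_x=41, deg_y=15
Total=41+15=56


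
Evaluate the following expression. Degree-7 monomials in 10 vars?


C(d+n-1,n-1)=C(16,9)=11440


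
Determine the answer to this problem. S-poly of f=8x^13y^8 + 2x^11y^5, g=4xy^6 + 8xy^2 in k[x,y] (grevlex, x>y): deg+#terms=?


LT(f)=8x^13y^8, LT(g)=4xy^6
lcm(LM)=x^13y^8
S(f,g) (scaled by 32 to clear denominators) = 4*f - 8x^12y^2*g = -64x^13y^4 + 8x^11y^5
2 terms, deg 17.
17+2=19


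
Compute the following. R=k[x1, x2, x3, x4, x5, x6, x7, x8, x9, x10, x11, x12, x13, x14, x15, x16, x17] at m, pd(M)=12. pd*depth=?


pd+depth=17
depth=17-12=5
pd*depth=12*5=60


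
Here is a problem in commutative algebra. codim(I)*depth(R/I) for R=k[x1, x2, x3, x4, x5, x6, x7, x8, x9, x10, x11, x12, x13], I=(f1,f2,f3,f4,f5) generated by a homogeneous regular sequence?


codim=5, depth=dim(R/I)=13-5=8
Product=5*8=40


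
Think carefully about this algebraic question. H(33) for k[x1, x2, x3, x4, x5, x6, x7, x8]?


C(d+n-1,n-1)=C(40,7)=18643560


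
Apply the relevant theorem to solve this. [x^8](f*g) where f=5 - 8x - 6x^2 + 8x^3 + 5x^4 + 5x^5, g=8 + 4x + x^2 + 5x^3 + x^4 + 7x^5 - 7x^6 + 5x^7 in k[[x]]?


[x^8] = sum a_i*b_j, i+j=8
  -8*5=-40
  -6*-7=42
  8*7=56
  5*1=5
  5*5=25
Sum=88


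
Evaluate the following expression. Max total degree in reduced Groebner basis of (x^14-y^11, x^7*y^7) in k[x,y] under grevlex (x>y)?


LT(f1)=x^14, LT(f2)=x^7y^7, lcm=x^14y^7
S(f1,f2) = y^7*f1 - x^7*f2 = -y^18
Reduced GB = {f1, f2, y^18}; degrees 14, 14, 18
Max = 18


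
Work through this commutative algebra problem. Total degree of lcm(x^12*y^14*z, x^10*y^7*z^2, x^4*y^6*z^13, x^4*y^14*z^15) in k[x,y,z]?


lcm = componentwise max:
x: max(12,10,4,4)=12
y: max(14,7,6,14)=14
z: max(1,2,13,15)=15
Total=12+14+15=41


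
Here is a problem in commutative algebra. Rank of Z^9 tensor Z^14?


rank(M(x)N) = rank(M)*rank(N)
9*14 = 126


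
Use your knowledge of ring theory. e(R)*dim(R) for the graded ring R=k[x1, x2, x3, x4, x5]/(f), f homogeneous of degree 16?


e(R)=deg(f)=16, dim(R)=5-1=4
e*dim=16*4=64


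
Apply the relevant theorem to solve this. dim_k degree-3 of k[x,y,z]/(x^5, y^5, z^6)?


Need i<5, j<5, k<6 with i+j+k=3.
For each i, j ranges over max(0,3-i-5)..min(4,3-i):
  i=0: j in [0,3] -> 4
  i=1: j in [0,2] -> 3
  i=2: j in [0,1] -> 2
  i=3: j in [0,0] -> 1
H(3) = 4+3+2+1 = 10


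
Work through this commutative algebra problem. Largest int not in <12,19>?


gcd(12,19)=1 => F=ab-a-b=12*19-12-19=228-31=197


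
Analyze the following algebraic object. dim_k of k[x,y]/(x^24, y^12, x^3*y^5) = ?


k[x,y]/I, I = (x^24, y^12, x^3*y^5)
Rect: 24x12=288. Corner: (24-3)x(12-5)=147.
dim = 288-147 = 141


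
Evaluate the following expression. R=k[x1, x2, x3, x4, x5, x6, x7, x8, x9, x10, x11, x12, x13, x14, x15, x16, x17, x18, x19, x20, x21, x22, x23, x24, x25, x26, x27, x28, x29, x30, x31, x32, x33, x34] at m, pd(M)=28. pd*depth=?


pd+depth=34
depth=34-28=6
pd*depth=28*6=168


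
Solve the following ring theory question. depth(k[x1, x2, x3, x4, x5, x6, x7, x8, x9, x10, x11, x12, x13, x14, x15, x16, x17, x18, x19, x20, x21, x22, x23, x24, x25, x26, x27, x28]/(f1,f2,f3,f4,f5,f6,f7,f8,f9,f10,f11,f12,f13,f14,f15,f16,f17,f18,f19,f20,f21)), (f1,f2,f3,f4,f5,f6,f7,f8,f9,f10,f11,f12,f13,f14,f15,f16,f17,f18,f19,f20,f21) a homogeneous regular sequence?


depth(R)=28
depth(R/I)=28-21=7


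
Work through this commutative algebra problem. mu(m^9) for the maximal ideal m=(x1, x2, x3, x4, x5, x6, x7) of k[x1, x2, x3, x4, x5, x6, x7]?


Graded Nakayama: mu(m^d) = dim_k (m^d/m^(d+1)) = #degree-9 monomials in 7 vars
C(n+d-1,d)=C(15,9)=5005


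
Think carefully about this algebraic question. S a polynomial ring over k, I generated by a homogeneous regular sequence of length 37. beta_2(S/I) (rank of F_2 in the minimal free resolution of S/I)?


Regular sequence => Koszul complex is the minimal free resolution.
Syz_1 minimally generated by Koszul relations f_i*e_j - f_j*e_i (i<j): mu(Syz_1) = beta_2 = C(m,2) = m(m-1)/2
m=37
37*36/2 = 666


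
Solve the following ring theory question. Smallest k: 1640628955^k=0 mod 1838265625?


1640628955^k mod 1838265625:
k=1: 1640628955
k=2: 389267025
k=3: 1774896375
k=4: 391663125
k=5: 157565625
k=6: 0
First zero at k = 6


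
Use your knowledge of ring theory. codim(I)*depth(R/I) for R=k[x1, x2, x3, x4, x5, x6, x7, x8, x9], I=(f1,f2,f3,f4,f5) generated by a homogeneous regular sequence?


codim=5, depth=dim(R/I)=9-5=4
Product=5*4=20


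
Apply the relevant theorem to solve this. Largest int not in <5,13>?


gcd(5,13)=1 => F=ab-a-b=5*13-5-13=65-18=47


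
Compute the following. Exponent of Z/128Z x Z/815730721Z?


Exponent = lcm of the cyclic orders; pairwise coprime => product.
2^7*13^8=128*815730721=104413532288


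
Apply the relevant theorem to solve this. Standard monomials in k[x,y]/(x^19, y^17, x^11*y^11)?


k[x,y]/I, I = (x^19, y^17, x^11*y^11)
Rect: 19x17=323. Corner: (19-11)x(17-11)=48.
dim = 323-48 = 275


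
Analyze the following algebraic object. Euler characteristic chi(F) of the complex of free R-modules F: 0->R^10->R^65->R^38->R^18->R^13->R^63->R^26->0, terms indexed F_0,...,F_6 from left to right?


chi = sum (-1)^i * rank:
(-1)^0*10=10
(-1)^1*65=-65
(-1)^2*38=38
(-1)^3*18=-18
(-1)^4*13=13
(-1)^5*63=-63
(-1)^6*26=26
chi=-59


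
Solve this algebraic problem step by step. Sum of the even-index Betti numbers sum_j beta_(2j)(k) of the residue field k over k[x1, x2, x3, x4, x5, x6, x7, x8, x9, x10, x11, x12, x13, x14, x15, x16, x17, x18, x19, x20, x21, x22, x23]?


Koszul resolution: beta_i(k)=C(n,i), n=23
sum_even C(23,i) = 2^(n-1) = 2^22 = 4194304


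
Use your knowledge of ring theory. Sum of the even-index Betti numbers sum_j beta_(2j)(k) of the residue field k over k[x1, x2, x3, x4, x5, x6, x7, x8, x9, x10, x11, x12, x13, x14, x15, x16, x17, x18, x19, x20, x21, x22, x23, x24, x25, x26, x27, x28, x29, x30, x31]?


Koszul resolution: beta_i(k)=C(n,i), n=31
sum_even C(31,i) = 2^(n-1) = 2^30 = 1073741824


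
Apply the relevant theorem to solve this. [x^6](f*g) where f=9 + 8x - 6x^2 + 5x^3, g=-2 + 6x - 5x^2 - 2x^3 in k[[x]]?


[x^6] = sum a_i*b_j, i+j=6
  5*-2=-10
Sum=-10


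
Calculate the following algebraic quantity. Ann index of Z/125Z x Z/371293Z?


Exponent = lcm of the cyclic orders; pairwise coprime => product.
5^3*13^5=125*371293=46411625


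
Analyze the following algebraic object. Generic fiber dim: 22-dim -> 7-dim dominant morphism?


dim(fiber)=dim(X)-dim(Y)=22-7=15


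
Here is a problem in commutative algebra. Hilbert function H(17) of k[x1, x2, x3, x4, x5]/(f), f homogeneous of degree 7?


C(21,4)-C(14,4)=5985-1001=4984


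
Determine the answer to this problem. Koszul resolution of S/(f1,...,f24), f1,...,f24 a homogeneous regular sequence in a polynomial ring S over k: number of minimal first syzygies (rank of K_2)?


Regular sequence => Koszul complex is the minimal free resolution.
Syz_1 minimally generated by Koszul relations f_i*e_j - f_j*e_i (i<j): mu(Syz_1) = beta_2 = C(m,2) = m(m-1)/2
m=24
24*23/2 = 276


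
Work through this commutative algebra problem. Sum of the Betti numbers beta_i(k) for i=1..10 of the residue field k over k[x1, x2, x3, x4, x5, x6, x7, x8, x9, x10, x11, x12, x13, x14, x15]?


Koszul resolution: beta_i(k)=C(n,i), n=15
C(15,1)=15, C(15,2)=105, C(15,3)=455, C(15,4)=1365, C(15,5)=3003, C(15,6)=5005, C(15,7)=6435, C(15,8)=6435, C(15,9)=5005, C(15,10)=3003
Sum=30826


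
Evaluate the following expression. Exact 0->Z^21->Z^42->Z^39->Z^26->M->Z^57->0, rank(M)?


Alt sum=0:
(-1)^0*21 + (-1)^1*42 + (-1)^2*39 + (-1)^3*26 + (-1)^4*? + (-1)^5*57=0
rank(M)=65


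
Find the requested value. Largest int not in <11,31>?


gcd(11,31)=1 => F=ab-a-b=11*31-11-31=341-42=299


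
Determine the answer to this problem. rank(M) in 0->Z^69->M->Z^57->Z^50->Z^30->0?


Alt sum=0:
(-1)^0*69 + (-1)^1*? + (-1)^2*57 + (-1)^3*50 + (-1)^4*30=0
rank(M)=106


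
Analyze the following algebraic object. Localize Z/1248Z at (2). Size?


2-primary part: 1248=2^5*39
Size=2^5=32


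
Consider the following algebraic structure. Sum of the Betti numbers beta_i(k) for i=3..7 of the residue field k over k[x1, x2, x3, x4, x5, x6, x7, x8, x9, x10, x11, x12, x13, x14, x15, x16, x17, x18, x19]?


Koszul resolution: beta_i(k)=C(n,i), n=19
C(19,3)=969, C(19,4)=3876, C(19,5)=11628, C(19,6)=27132, C(19,7)=50388
Sum=93993


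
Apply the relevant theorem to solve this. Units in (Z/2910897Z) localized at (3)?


Local ring = Z/2187Z.
phi(2187) = 3^6*(3-1) = 1458


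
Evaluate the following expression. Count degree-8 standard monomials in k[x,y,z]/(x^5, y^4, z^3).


Need i<5, j<4, k<3 with i+j+k=8.
For each i, j ranges over max(0,8-i-2)..min(3,8-i):
  i=0: j in [6,3] -> 0
  i=1: j in [5,3] -> 0
  i=2: j in [4,3] -> 0
  i=3: j in [3,3] -> 1
  i=4: j in [2,3] -> 2
H(8) = 0+0+0+1+2 = 3


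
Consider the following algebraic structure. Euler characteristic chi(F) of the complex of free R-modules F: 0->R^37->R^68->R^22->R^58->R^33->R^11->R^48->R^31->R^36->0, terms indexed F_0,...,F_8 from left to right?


chi = sum (-1)^i * rank:
(-1)^0*37=37
(-1)^1*68=-68
(-1)^2*22=22
(-1)^3*58=-58
(-1)^4*33=33
(-1)^5*11=-11
(-1)^6*48=48
(-1)^7*31=-31
(-1)^8*36=36
chi=8


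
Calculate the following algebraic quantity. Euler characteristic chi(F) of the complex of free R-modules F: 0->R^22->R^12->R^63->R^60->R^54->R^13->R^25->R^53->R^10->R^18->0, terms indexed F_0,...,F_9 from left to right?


chi = sum (-1)^i * rank:
(-1)^0*22=22
(-1)^1*12=-12
(-1)^2*63=63
(-1)^3*60=-60
(-1)^4*54=54
(-1)^5*13=-13
(-1)^6*25=25
(-1)^7*53=-53
(-1)^8*10=10
(-1)^9*18=-18
chi=18


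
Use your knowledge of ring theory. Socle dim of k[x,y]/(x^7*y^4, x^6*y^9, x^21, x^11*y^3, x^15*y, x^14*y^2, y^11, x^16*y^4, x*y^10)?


Socle = ann(m) = span of standard monomials u with x*u, y*u in I (staircase corners).
Redundant generators: x^16*y^4
Minimal generators: x^21, x^15*y, x^14*y^2, x^11*y^3, x^7*y^4, x^6*y^9, x*y^10, y^11
Corners: y^10, x^5y^9, x^6y^8, x^10y^3, x^13y^2, x^14y, x^20
Socle dim=7


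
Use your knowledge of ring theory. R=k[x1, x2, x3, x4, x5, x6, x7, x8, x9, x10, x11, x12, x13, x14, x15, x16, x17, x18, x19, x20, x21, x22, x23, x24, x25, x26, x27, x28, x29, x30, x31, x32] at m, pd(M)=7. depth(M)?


pd+depth=depth(R)=32
depth=32-7=25


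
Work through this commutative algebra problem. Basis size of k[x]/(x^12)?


Basis: 1,x,...,x^11
dim=12


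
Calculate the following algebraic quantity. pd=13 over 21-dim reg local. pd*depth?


pd+depth=21
depth=21-13=8
pd*depth=13*8=104


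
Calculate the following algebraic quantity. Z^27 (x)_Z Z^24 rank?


rank(M(x)N) = rank(M)*rank(N)
27*24 = 648


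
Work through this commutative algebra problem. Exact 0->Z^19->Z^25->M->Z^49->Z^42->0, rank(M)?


Alt sum=0:
(-1)^0*19 + (-1)^1*25 + (-1)^2*? + (-1)^3*49 + (-1)^4*42=0
rank(M)=13


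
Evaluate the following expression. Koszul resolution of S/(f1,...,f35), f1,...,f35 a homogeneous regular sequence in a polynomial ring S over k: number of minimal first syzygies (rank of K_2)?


Regular sequence => Koszul complex is the minimal free resolution.
Syz_1 minimally generated by Koszul relations f_i*e_j - f_j*e_i (i<j): mu(Syz_1) = beta_2 = C(m,2) = m(m-1)/2
m=35
35*34/2 = 595


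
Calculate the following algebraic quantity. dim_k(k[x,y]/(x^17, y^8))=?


Basis: x^i*y^j, i<17, j<8
17*8=136


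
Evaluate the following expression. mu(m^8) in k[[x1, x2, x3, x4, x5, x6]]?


C(n+d-1,d)=C(13,8)=1287


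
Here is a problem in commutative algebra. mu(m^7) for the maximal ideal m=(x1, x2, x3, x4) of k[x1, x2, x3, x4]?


Graded Nakayama: mu(m^d) = dim_k (m^d/m^(d+1)) = #degree-7 monomials in 4 vars
C(n+d-1,d)=C(10,7)=120


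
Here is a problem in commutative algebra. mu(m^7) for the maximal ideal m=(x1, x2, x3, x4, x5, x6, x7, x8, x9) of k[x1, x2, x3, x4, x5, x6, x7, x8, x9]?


Graded Nakayama: mu(m^d) = dim_k (m^d/m^(d+1)) = #degree-7 monomials in 9 vars
C(n+d-1,d)=C(15,7)=6435


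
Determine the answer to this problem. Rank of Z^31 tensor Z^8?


rank(M(x)N) = rank(M)*rank(N)
31*8 = 248


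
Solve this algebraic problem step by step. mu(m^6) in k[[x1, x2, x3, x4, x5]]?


C(n+d-1,d)=C(10,6)=210


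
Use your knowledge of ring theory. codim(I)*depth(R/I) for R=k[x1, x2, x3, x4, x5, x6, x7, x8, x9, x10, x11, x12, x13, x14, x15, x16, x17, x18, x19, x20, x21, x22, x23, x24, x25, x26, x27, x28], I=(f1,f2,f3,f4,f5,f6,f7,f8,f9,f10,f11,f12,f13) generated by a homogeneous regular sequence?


codim=13, depth=dim(R/I)=28-13=15
Product=13*15=195


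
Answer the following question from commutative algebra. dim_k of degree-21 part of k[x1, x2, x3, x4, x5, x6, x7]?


C(d+n-1,n-1)=C(27,6)=296010


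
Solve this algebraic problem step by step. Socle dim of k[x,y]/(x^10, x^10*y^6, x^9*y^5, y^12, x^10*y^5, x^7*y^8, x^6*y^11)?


Socle = ann(m) = span of standard monomials u with x*u, y*u in I (staircase corners).
Redundant generators: x^10*y^5, x^10*y^6
Minimal generators: x^10, x^9*y^5, x^7*y^8, x^6*y^11, y^12
Corners: x^5y^11, x^6y^10, x^8y^7, x^9y^4
Socle dim=4


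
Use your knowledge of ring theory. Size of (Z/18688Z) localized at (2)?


2-primary part: 18688=2^8*73
Size=2^8=256


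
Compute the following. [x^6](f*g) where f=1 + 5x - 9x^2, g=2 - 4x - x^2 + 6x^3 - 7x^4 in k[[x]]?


[x^6] = sum a_i*b_j, i+j=6
  -9*-7=63
Sum=63


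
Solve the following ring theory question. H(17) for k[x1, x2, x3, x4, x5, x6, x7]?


C(d+n-1,n-1)=C(23,6)=100947


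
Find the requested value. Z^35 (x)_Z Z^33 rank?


rank(M(x)N) = rank(M)*rank(N)
35*33 = 1155


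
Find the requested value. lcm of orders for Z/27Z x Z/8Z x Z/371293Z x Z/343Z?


Exponent = lcm of the cyclic orders; pairwise coprime => product.
3^3*2^3*13^5*7^3=27*8*371293*343=27508355784


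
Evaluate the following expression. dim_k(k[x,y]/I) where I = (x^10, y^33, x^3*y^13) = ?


k[x,y]/I, I = (x^10, y^33, x^3*y^13)
Rect: 10x33=330. Corner: (10-3)x(33-13)=140.
dim = 330-140 = 190


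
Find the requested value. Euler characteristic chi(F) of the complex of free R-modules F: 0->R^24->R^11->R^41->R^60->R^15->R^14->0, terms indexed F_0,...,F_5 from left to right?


chi = sum (-1)^i * rank:
(-1)^0*24=24
(-1)^1*11=-11
(-1)^2*41=41
(-1)^3*60=-60
(-1)^4*15=15
(-1)^5*14=-14
chi=-5


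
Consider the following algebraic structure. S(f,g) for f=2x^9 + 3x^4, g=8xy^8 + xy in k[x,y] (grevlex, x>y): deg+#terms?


LT(f)=2x^9, LT(g)=8xy^8
lcm(LM)=x^9y^8
S(f,g) (scaled by 16 to clear denominators) = 8y^8*f - 2x^8*g = 24x^4y^8 - 2x^9y
2 terms, deg 12.
12+2=14


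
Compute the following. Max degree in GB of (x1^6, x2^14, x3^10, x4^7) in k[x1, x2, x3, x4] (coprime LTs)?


Pure powers, coprime LTs => already GB.
Degrees: 6, 14, 10, 7
Max=14


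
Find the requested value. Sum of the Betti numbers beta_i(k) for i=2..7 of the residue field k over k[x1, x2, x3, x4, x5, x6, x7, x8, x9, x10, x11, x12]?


Koszul resolution: beta_i(k)=C(n,i), n=12
C(12,2)=66, C(12,3)=220, C(12,4)=495, C(12,5)=792, C(12,6)=924, C(12,7)=792
Sum=3289


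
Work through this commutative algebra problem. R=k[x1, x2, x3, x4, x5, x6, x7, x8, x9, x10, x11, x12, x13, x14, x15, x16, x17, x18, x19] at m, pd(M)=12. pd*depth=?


pd+depth=19
depth=19-12=7
pd*depth=12*7=84


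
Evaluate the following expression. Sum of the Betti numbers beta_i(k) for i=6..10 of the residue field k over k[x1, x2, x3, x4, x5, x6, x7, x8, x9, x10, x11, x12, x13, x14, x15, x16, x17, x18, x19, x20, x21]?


Koszul resolution: beta_i(k)=C(n,i), n=21
C(21,6)=54264, C(21,7)=116280, C(21,8)=203490, C(21,9)=293930, C(21,10)=352716
Sum=1020680


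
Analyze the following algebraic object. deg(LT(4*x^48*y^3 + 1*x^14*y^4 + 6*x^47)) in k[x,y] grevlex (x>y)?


LT: 4*x^48*y^3
deg_x=48, deg_y=3
Total=48+3=51


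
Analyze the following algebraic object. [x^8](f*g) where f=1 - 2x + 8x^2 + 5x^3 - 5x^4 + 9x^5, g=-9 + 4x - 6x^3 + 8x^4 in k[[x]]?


[x^8] = sum a_i*b_j, i+j=8
  -5*8=-40
  9*-6=-54
Sum=-94


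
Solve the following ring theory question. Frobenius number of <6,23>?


gcd(6,23)=1 => F=ab-a-b=6*23-6-23=138-29=109


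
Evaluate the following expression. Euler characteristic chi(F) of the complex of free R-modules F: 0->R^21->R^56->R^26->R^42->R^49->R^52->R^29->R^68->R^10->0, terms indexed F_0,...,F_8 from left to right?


chi = sum (-1)^i * rank:
(-1)^0*21=21
(-1)^1*56=-56
(-1)^2*26=26
(-1)^3*42=-42
(-1)^4*49=49
(-1)^5*52=-52
(-1)^6*29=29
(-1)^7*68=-68
(-1)^8*10=10
chi=-83


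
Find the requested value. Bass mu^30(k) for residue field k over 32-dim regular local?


C(n,i)=C(32,30)=496


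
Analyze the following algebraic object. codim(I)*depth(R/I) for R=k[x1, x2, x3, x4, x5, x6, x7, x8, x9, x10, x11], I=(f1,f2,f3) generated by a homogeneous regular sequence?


codim=3, depth=dim(R/I)=11-3=8
Product=3*8=24


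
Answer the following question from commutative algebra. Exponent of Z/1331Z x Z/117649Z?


Exponent = lcm of the cyclic orders; pairwise coprime => product.
11^3*7^6=1331*117649=156590819


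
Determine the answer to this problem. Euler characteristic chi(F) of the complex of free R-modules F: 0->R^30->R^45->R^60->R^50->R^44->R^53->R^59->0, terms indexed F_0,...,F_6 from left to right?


chi = sum (-1)^i * rank:
(-1)^0*30=30
(-1)^1*45=-45
(-1)^2*60=60
(-1)^3*50=-50
(-1)^4*44=44
(-1)^5*53=-53
(-1)^6*59=59
chi=45


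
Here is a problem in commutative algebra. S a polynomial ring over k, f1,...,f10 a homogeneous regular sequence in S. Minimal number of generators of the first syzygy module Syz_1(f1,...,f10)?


Regular sequence => Koszul complex is the minimal free resolution.
Syz_1 minimally generated by Koszul relations f_i*e_j - f_j*e_i (i<j): mu(Syz_1) = beta_2 = C(m,2) = m(m-1)/2
m=10
10*9/2 = 45


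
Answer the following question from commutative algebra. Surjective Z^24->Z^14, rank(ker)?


rank(ker) = 24-14 = 10


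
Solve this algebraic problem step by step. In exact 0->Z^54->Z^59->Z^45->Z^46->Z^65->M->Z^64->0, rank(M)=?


Alt sum=0:
(-1)^0*54 + (-1)^1*59 + (-1)^2*45 + (-1)^3*46 + (-1)^4*65 + (-1)^5*? + (-1)^6*64=0
rank(M)=123


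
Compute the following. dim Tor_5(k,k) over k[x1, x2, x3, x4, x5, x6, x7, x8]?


Koszul: C(n,i)=C(8,5)=56


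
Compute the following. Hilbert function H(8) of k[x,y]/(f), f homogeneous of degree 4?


H(t)=d for t>=d-1.
d=4, t=8
H(8)=4


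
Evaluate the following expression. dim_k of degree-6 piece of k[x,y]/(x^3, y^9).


k[x,y], I = (x^3, y^9), d = 6
Need i < 3 and d-i < 9.
Range: 0 <= i <= 2.
H(6) = 3


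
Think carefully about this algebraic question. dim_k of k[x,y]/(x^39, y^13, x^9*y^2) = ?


k[x,y]/I, I = (x^39, y^13, x^9*y^2)
Rect: 39x13=507. Corner: (39-9)x(13-2)=330.
dim = 507-330 = 177


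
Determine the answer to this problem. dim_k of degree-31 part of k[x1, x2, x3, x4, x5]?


C(d+n-1,n-1)=C(35,4)=52360


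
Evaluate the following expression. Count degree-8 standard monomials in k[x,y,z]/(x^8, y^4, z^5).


Need i<8, j<4, k<5 with i+j+k=8.
For each i, j ranges over max(0,8-i-4)..min(3,8-i):
  i=0: j in [4,3] -> 0
  i=1: j in [3,3] -> 1
  i=2: j in [2,3] -> 2
  i=3: j in [1,3] -> 3
  i=4: j in [0,3] -> 4
  i=5: j in [0,3] -> 4
  i=6: j in [0,2] -> 3
  i=7: j in [0,1] -> 2
H(8) = 0+1+2+3+4+4+3+2 = 19


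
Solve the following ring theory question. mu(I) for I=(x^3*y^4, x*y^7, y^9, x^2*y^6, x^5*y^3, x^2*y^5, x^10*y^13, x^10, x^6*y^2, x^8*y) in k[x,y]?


Remove redundant (divisible by others).
x^10*y^13 redundant.
x^2*y^6 redundant.
Min: x^10, x^8*y, x^6*y^2, x^5*y^3, x^3*y^4, x^2*y^5, x*y^7, y^9
Count=8


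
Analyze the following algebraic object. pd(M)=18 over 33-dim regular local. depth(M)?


pd+depth=depth(R)=33
depth=33-18=15


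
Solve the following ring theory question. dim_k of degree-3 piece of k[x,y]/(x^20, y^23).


k[x,y], I = (x^20, y^23), d = 3
Need i < 20 and d-i < 23.
Range: 0 <= i <= 3.
H(3) = 4


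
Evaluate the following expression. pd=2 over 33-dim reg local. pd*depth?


pd+depth=33
depth=33-2=31
pd*depth=2*31=62


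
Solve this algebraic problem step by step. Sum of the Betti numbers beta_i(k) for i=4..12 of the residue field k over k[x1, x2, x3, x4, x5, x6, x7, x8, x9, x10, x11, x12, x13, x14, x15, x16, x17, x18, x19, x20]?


Koszul resolution: beta_i(k)=C(n,i), n=20
C(20,4)=4845, C(20,5)=15504, C(20,6)=38760, C(20,7)=77520, C(20,8)=125970, C(20,9)=167960, C(20,10)=184756, C(20,11)=167960, C(20,12)=125970
Sum=909245


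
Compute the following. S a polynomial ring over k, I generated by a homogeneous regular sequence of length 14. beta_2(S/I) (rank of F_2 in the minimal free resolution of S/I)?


Regular sequence => Koszul complex is the minimal free resolution.
Syz_1 minimally generated by Koszul relations f_i*e_j - f_j*e_i (i<j): mu(Syz_1) = beta_2 = C(m,2) = m(m-1)/2
m=14
14*13/2 = 91


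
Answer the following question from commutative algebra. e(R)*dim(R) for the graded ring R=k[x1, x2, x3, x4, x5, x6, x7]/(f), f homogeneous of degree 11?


e(R)=deg(f)=11, dim(R)=7-1=6
e*dim=11*6=66


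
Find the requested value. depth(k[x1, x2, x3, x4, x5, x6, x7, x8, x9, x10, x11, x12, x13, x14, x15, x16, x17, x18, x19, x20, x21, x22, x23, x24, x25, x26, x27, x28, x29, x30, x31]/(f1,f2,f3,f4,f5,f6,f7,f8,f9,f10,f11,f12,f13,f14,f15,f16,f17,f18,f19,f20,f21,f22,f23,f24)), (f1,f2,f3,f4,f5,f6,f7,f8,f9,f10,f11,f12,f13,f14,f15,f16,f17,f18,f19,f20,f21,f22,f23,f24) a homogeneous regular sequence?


depth(R)=31
depth(R/I)=31-24=7


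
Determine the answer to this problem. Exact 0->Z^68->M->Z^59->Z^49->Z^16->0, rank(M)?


Alt sum=0:
(-1)^0*68 + (-1)^1*? + (-1)^2*59 + (-1)^3*49 + (-1)^4*16=0
rank(M)=94


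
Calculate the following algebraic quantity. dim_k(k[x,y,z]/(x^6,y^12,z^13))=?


Basis: x^iy^jz^k, i<6,j<12,k<13
6*12*13=936


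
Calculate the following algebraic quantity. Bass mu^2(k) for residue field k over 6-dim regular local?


C(n,i)=C(6,2)=15


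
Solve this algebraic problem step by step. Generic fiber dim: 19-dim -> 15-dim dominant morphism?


dim(fiber)=dim(X)-dim(Y)=19-15=4


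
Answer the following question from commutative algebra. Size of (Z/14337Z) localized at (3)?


3-primary part: 14337=3^5*59
Size=3^5=243


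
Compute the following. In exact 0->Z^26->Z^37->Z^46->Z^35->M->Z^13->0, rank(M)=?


Alt sum=0:
(-1)^0*26 + (-1)^1*37 + (-1)^2*46 + (-1)^3*35 + (-1)^4*? + (-1)^5*13=0
rank(M)=13


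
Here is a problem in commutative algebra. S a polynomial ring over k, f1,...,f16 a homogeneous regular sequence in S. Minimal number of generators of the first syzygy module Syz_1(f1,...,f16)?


Regular sequence => Koszul complex is the minimal free resolution.
Syz_1 minimally generated by Koszul relations f_i*e_j - f_j*e_i (i<j): mu(Syz_1) = beta_2 = C(m,2) = m(m-1)/2
m=16
16*15/2 = 120


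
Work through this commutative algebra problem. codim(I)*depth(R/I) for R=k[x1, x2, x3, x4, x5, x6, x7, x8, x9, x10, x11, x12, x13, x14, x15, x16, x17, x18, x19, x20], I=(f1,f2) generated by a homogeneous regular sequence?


codim=2, depth=dim(R/I)=20-2=18
Product=2*18=36


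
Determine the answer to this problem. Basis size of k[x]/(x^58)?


Basis: 1,x,...,x^57
dim=58


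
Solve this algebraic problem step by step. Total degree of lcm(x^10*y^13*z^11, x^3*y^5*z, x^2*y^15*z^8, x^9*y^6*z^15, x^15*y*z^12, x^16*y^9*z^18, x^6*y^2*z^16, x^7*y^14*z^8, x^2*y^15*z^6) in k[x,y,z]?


lcm = componentwise max:
x: max(10,3,2,9,15,16,6,7,2)=16
y: max(13,5,15,6,1,9,2,14,15)=15
z: max(11,1,8,15,12,18,16,8,6)=18
Total=16+15+18=49


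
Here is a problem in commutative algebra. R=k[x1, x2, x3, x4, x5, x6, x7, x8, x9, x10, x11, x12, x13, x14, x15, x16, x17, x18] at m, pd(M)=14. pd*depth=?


pd+depth=18
depth=18-14=4
pd*depth=14*4=56


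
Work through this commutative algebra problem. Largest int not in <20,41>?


gcd(20,41)=1 => F=ab-a-b=20*41-20-41=820-61=759


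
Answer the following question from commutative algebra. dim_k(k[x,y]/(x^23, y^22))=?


Basis: x^i*y^j, i<23, j<22
23*22=506


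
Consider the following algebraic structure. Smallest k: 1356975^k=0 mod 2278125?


1356975^k mod 2278125:
k=1: 1356975
k=2: 50625
k=3: 0
First zero at k = 3


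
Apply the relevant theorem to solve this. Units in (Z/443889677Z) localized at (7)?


Local ring = Z/40353607Z.
phi(40353607) = 7^8*(7-1) = 34588806


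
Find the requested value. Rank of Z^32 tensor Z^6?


rank(M(x)N) = rank(M)*rank(N)
32*6 = 192


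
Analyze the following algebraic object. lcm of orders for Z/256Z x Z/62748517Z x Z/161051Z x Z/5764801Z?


Exponent = lcm of the cyclic orders; pairwise coprime => product.
2^8*13^7*11^5*7^8=256*62748517*161051*5764801=14913898303989732599552


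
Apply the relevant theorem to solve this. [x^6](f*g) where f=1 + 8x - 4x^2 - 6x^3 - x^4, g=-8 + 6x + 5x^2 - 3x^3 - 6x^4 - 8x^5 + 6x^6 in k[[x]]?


[x^6] = sum a_i*b_j, i+j=6
  1*6=6
  8*-8=-64
  -4*-6=24
  -6*-3=18
  -1*5=-5
Sum=-21


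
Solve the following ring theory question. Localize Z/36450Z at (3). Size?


3-primary part: 36450=3^6*50
Size=3^6=729


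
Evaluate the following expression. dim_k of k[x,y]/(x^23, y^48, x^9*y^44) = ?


k[x,y]/I, I = (x^23, y^48, x^9*y^44)
Rect: 23x48=1104. Corner: (23-9)x(48-44)=56.
dim = 1104-56 = 1048


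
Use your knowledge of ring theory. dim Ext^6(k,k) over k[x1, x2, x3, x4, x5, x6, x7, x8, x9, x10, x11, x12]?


C(n,i)=C(12,6)=924


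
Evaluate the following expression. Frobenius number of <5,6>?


gcd(5,6)=1 => F=ab-a-b=5*6-5-6=30-11=19


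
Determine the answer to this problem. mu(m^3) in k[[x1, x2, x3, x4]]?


C(n+d-1,d)=C(6,3)=20


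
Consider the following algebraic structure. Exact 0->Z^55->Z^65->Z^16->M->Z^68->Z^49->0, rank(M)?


Alt sum=0:
(-1)^0*55 + (-1)^1*65 + (-1)^2*16 + (-1)^3*? + (-1)^4*68 + (-1)^5*49=0
rank(M)=25


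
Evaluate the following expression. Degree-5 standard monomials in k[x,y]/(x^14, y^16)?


k[x,y], I = (x^14, y^16), d = 5
Need i < 14 and d-i < 16.
Range: 0 <= i <= 5.
H(5) = 6


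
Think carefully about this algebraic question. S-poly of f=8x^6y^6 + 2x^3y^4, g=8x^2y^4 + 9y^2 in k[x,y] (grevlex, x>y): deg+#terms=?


LT(f)=8x^6y^6, LT(g)=8x^2y^4
lcm(LM)=x^6y^6
S(f,g) (scaled by 64 to clear denominators) = 8*f - 8x^4y^2*g = -72x^4y^4 + 16x^3y^4
2 terms, deg 8.
8+2=10


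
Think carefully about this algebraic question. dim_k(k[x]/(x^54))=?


Basis: 1,x,...,x^53
dim=54


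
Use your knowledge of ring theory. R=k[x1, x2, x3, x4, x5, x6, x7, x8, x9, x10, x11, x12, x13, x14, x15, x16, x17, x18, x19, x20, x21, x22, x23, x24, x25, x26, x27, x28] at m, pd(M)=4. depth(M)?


pd+depth=depth(R)=28
depth=28-4=24


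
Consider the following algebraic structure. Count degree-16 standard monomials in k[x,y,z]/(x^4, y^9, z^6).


Need i<4, j<9, k<6 with i+j+k=16.
For each i, j ranges over max(0,16-i-5)..min(8,16-i):
  i=0: j in [11,8] -> 0
  i=1: j in [10,8] -> 0
  i=2: j in [9,8] -> 0
  i=3: j in [8,8] -> 1
H(16) = 0+0+0+1 = 1


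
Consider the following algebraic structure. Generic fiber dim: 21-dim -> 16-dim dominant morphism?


dim(fiber)=dim(X)-dim(Y)=21-16=5
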